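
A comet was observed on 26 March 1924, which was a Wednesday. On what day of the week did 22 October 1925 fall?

March 26, 1924 → March 26, 1925: 365 days.
March 1925: 31 − 26 = 5 days remain.
Then April (30), May (31), June (30), July (31), August (31), September (30): 30 + 31 + 30 + 31 + 31 + 30 = 183 days.
October 1–22, 1925: 22 days.
Residual: 210 days.
Total: 575 days.
575 mod 7 = 1, so 1 day after Wednesday is Thursday.

Thursday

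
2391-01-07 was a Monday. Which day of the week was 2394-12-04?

Sunday

Day-of-year of January 7, 2391: 7.
Day-of-year of December 4, 2394: 338.
2391 has 365 days, so 365 − 7 = 358 days remain in 2391.
Full years: 2392: 366; 2393: 365. Sum = 731.
Total: 358 + 731 + 338 = 1427 days.
1427 mod 7 = 6, so 6 days after Monday is Sunday.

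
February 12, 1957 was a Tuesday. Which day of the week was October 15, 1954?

Count forward from the earlier date (October 15, 1954) to the later (February 12, 1957):
October 15, 1954 → October 15, 1955: 365 days.
October 15, 1955 → October 15, 1956: 366 days (1956 is a leap year).
October 1956: 31 − 15 = 16 days remain.
Then November (30), December (31), January (31): 30 + 31 + 31 = 92 days.
February 1–12, 1957: 12 days (1957 is not a leap year).
Residual: 120 days.
Total: 851 days.
851 mod 7 = 4, so 4 days before Tuesday is Friday.

Friday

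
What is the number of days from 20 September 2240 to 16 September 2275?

12779

From September 20, 2240 to September 20, 2274: 34 years, of which 8 contain a Feb 29 — 26×365 + 8×366 = 12418 days.
September 2274: 30 − 20 = 10 days remain.
Then 11 full months totalling 335 days.
September 1–16, 2275: 16 days.
Residual: 361 days.
Total: 12779 days.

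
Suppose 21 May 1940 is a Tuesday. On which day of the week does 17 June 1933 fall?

Count forward from the earlier date (June 17, 1933) to the later (May 21, 1940):
Day-of-year of June 17, 1933: 168.
Day-of-year of May 21, 1940: 142.
1933 has 365 days, so 365 − 168 = 197 days remain in 1933.
Full years: 1934: 365; 1935: 365; 1936: 366; 1937: 365; 1938: 365; 1939: 365. Sum = 2191.
Total: 197 + 2191 + 142 = 2530 days.
2530 mod 7 = 3, so 3 days before Tuesday is Saturday.

Saturday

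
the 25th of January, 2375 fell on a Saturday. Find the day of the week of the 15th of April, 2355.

Friday

Count forward from the earlier date (April 15, 2355) to the later (January 25, 2375):
Day-of-year of April 15, 2355: 105.
Day-of-year of January 25, 2375: 25.
2355 has 365 days, so 365 − 105 = 260 days remain in 2355.
Full years 2356–2374: 14 common + 5 leap = 14×365 + 5×366 = 6940 days.
Total: 260 + 6940 + 25 = 7225 days.
7225 mod 7 = 1, so 1 day before Saturday is Friday.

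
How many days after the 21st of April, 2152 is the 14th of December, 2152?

237

April 2152: 30 − 21 = 9 days remain.
Then May (31), June (30), July (31), August (31), September (30), October (31), November (30): 31 + 30 + 31 + 31 + 30 + 31 + 30 = 214 days.
December 1–14, 2152: 14 days.
Total: 9 + 214 + 14 = 237 days.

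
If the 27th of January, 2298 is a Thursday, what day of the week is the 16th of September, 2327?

Day-of-year of January 27, 2298: 27.
Day-of-year of September 16, 2327: 259.
2298 has 365 days, so 365 − 27 = 338 days remain in 2298.
Full years 2299–2326: 22 common + 6 leap = 22×365 + 6×366 = 10226 days.
Total: 338 + 10226 + 259 = 10823 days.
10823 mod 7 = 1, so 1 day after Thursday is Friday.

Friday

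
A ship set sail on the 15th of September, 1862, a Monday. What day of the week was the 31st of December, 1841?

Friday

Count forward from the earlier date (December 31, 1841) to the later (September 15, 1862):
Day-of-year of December 31, 1841: 365.
Day-of-year of September 15, 1862: 258.
1841 has 365 days, so 365 − 365 = 0 days remain in 1841.
Full years 1842–1861: 15 common + 5 leap = 15×365 + 5×366 = 7305 days.
Total: 0 + 7305 + 258 = 7563 days.
7563 mod 7 = 3, so 3 days before Monday is Friday.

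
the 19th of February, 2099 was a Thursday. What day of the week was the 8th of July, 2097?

Count forward from the earlier date (July 8, 2097) to the later (February 19, 2099):
Day-of-year of July 8, 2097: 189.
Day-of-year of February 19, 2099: 50.
2097 has 365 days, so 365 − 189 = 176 days remain in 2097.
Full years: 2098: 365. Sum = 365.
Total: 176 + 365 + 50 = 591 days.
591 mod 7 = 3, so 3 days before Thursday is Monday.

Monday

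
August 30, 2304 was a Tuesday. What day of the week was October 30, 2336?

Day-of-year of August 30, 2304: 243.
Day-of-year of October 30, 2336: 304.
2304 has 366 days, so 366 − 243 = 123 days remain in 2304.
Full years 2305–2335: 24 common + 7 leap = 24×365 + 7×366 = 11322 days.
Total: 123 + 11322 + 304 = 11749 days.
11749 mod 7 = 3, so 3 days after Tuesday is Friday.

Friday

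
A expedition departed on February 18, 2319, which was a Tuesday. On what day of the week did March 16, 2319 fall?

Sunday

February 2319: 28 − 18 = 10 days remain (2319 is not a leap year, so February has 28 days).
March 1–16, 2319: 16 days.
Total: 10 + 16 = 26 days.
26 mod 7 = 5, so 5 days after Tuesday is Sunday.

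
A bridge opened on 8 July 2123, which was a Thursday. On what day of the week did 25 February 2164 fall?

Day-of-year of July 8, 2123: 189.
Day-of-year of February 25, 2164: 56.
2123 has 365 days, so 365 − 189 = 176 days remain in 2123.
Full years 2124–2163: 30 common + 10 leap = 30×365 + 10×366 = 14610 days.
Total: 176 + 14610 + 56 = 14842 days.
14842 mod 7 = 2, so 2 days after Thursday is Saturday.

Saturday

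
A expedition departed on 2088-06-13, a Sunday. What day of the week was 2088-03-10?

Wednesday

Count forward from the earlier date (March 10, 2088) to the later (June 13, 2088):
March 2088: 31 − 10 = 21 days remain.
Then April (30), May (31): 30 + 31 = 61 days.
June 1–13, 2088: 13 days.
Total: 21 + 61 + 13 = 95 days.
95 mod 7 = 4, so 4 days before Sunday is Wednesday.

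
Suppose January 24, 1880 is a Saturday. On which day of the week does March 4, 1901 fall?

From January 24, 1880 to January 24, 1901: 21 years, of which 5 contain a Feb 29 — 16×365 + 5×366 = 7670 days.
(1900 is not a leap year (divisible by 100 but not 400).)
January 1901: 31 − 24 = 7 days remain.
Then February 1901 (28): 28 days.
March 1–4, 1901: 4 days.
Residual: 39 days.
Total: 7709 days.
7709 mod 7 = 2, so 2 days after Saturday is Monday.

Monday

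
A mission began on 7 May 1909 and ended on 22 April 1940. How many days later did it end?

From May 7, 1909 to May 7, 1939: 30 years, of which 7 contain a Feb 29 — 23×365 + 7×366 = 10957 days.
May 1939: 31 − 7 = 24 days remain.
Then 10 full months totalling 305 days.
April 1–22, 1940: 22 days.
Residual: 351 days.
Total: 11308 days.

11308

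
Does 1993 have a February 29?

1993 is not a leap year.

No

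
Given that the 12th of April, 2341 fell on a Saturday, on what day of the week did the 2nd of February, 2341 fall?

Count forward from the earlier date (February 2, 2341) to the later (April 12, 2341):
February 2341: 28 − 2 = 26 days remain (2341 is not a leap year, so February has 28 days).
Then March (31): 31 days.
April 1–12, 2341: 12 days.
Total: 26 + 31 + 12 = 69 days.
69 mod 7 = 6, so 6 days before Saturday is Sunday.

Sunday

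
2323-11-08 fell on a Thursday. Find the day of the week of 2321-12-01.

Thursday

Count forward from the earlier date (December 1, 2321) to the later (November 8, 2323):
December 1, 2321 → December 1, 2322: 365 days.
December 2322: 31 − 1 = 30 days remain.
Then 10 full months totalling 304 days.
November 1–8, 2323: 8 days.
Residual: 342 days.
Total: 707 days.
707 is a multiple of 7, so 2321-12-01 falls on the same weekday: Thursday.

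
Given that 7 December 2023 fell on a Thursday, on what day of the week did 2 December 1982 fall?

Thursday

Count forward from the earlier date (December 2, 1982) to the later (December 7, 2023):
Day-of-year of December 2, 1982: 336.
Day-of-year of December 7, 2023: 341.
1982 has 365 days, so 365 − 336 = 29 days remain in 1982.
Full years 1983–2022: 30 common + 10 leap = 30×365 + 10×366 = 14610 days.
Total: 29 + 14610 + 341 = 14980 days.
14980 is a multiple of 7, so 2 December 1982 falls on the same weekday: Thursday.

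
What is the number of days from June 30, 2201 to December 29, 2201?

June 2201: 30 − 30 = 0 days remain.
Then July (31), August (31), September (30), October (31), November (30): 31 + 31 + 30 + 31 + 30 = 153 days.
December 1–29, 2201: 29 days.
Total: 0 + 153 + 29 = 182 days.

182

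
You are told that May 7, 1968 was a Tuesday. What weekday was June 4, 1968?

Tuesday

May 1968: 31 − 7 = 24 days remain.
June 1–4, 1968: 4 days.
Total: 24 + 4 = 28 days.
28 is a multiple of 7, so June 4, 1968 falls on the same weekday: Tuesday.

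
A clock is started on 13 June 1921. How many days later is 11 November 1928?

2708

Day-of-year of June 13, 1921: 164.
Day-of-year of November 11, 1928: 316.
1921 has 365 days, so 365 − 164 = 201 days remain in 1921.
Full years: 1922: 365; 1923: 365; 1924: 366; 1925: 365; 1926: 365; 1927: 365. Sum = 2191.
Total: 201 + 2191 + 316 = 2708 days.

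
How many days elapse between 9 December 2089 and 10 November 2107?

6544

From December 9, 2089 to December 9, 2106: 17 years, of which 3 contain a Feb 29 — 14×365 + 3×366 = 6208 days.
(2100 is not a leap year (divisible by 100 but not 400).)
December 2106: 31 − 9 = 22 days remain.
Then 10 full months totalling 304 days.
November 1–10, 2107: 10 days.
Residual: 336 days.
Total: 6544 days.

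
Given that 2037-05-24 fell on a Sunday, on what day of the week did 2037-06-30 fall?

Tuesday

May 2037: 31 − 24 = 7 days remain.
June 1–30, 2037: 30 days.
Total: 7 + 30 = 37 days.
37 mod 7 = 2, so 2 days after Sunday is Tuesday.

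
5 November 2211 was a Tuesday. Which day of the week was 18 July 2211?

Thursday

Count forward from the earlier date (July 18, 2211) to the later (November 5, 2211):
July 2211: 31 − 18 = 13 days remain.
Then August (31), September (30), October (31): 31 + 30 + 31 = 92 days.
November 1–5, 2211: 5 days.
Total: 13 + 92 + 5 = 110 days.
110 mod 7 = 5, so 5 days before Tuesday is Thursday.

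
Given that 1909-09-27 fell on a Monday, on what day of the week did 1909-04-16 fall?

Friday

Count forward from the earlier date (April 16, 1909) to the later (September 27, 1909):
April 1909: 30 − 16 = 14 days remain.
Then May (31), June (30), July (31), August (31): 31 + 30 + 31 + 31 = 123 days.
September 1–27, 1909: 27 days.
Total: 14 + 123 + 27 = 164 days.
164 mod 7 = 3, so 3 days before Monday is Friday.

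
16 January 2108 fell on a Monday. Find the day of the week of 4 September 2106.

Saturday

Count forward from the earlier date (September 4, 2106) to the later (January 16, 2108):
September 2106: 30 − 4 = 26 days remain.
Then 15 full months totalling 457 days.
January 1–16, 2108: 16 days.
Total: 26 + 457 + 16 = 499 days.
499 mod 7 = 2, so 2 days before Monday is Saturday.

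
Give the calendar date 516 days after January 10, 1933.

June 10, 1934

Count 516 days after January 10, 1933:
January 1933: 31 − 10 = 21 days remain.
Then 16 full months totalling 485 days.
June 1–10, 1934: 10 days.
Total: 21 + 485 + 10 = 516 days.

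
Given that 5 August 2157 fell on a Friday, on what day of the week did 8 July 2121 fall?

Tuesday

Count forward from the earlier date (July 8, 2121) to the later (August 5, 2157):
Day-of-year of July 8, 2121: 189.
Day-of-year of August 5, 2157: 217.
2121 has 365 days, so 365 − 189 = 176 days remain in 2121.
Full years 2122–2156: 26 common + 9 leap = 26×365 + 9×366 = 12784 days.
Total: 176 + 12784 + 217 = 13177 days.
13177 mod 7 = 3, so 3 days before Friday is Tuesday.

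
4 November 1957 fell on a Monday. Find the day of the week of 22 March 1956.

Thursday

Count forward from the earlier date (March 22, 1956) to the later (November 4, 1957):
Day-of-year of March 22, 1956: 82.
Day-of-year of November 4, 1957: 308.
1956 has 366 days, so 366 − 82 = 284 days remain in 1956.
Total: 284 + 308 = 592 days.
592 mod 7 = 4, so 4 days before Monday is Thursday.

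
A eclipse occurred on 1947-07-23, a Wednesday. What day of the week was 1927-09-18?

Count forward from the earlier date (September 18, 1927) to the later (July 23, 1947):
From September 18, 1927 to September 18, 1946: 19 years, of which 5 contain a Feb 29 — 14×365 + 5×366 = 6940 days.
September 1946: 30 − 18 = 12 days remain.
Then 9 full months totalling 273 days.
July 1–23, 1947: 23 days.
Residual: 308 days.
Total: 7248 days.
7248 mod 7 = 3, so 3 days before Wednesday is Sunday.

Sunday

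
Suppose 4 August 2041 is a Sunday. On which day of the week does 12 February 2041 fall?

Tuesday

Count forward from the earlier date (February 12, 2041) to the later (August 4, 2041):
February 2041: 28 − 12 = 16 days remain (2041 is not a leap year, so February has 28 days).
Then March (31), April (30), May (31), June (30), July (31): 31 + 30 + 31 + 30 + 31 = 153 days.
August 1–4, 2041: 4 days.
Total: 16 + 153 + 4 = 173 days.
173 mod 7 = 5, so 5 days before Sunday is Tuesday.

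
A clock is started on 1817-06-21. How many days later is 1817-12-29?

191

June 1817: 30 − 21 = 9 days remain.
Then July (31), August (31), September (30), October (31), November (30): 31 + 31 + 30 + 31 + 30 = 153 days.
December 1–29, 1817: 29 days.
Total: 9 + 153 + 29 = 191 days.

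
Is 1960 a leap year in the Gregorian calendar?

1960 is a leap year.

Yes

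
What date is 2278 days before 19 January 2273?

25 October 2266

Count 2278 days before January 19, 2273:
Day-of-year of October 25, 2266: 298.
Day-of-year of January 19, 2273: 19.
2266 has 365 days, so 365 − 298 = 67 days remain in 2266.
Full years: 2267: 365; 2268: 366; 2269: 365; 2270: 365; 2271: 365; 2272: 366. Sum = 2192.
Total: 67 + 2192 + 19 = 2278 days.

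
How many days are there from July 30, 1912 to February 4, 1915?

919

Day-of-year of July 30, 1912: 212.
Day-of-year of February 4, 1915: 35.
1912 has 366 days, so 366 − 212 = 154 days remain in 1912.
Full years: 1913: 365; 1914: 365. Sum = 730.
Total: 154 + 730 + 35 = 919 days.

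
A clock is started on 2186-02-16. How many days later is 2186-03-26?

38

February 2186: 28 − 16 = 12 days remain (2186 is not a leap year, so February has 28 days).
March 1–26, 2186: 26 days.
Total: 12 + 26 = 38 days.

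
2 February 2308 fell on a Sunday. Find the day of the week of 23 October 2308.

February 2308: 29 − 2 = 27 days remain (2308 is a leap year, so February has 29 days).
Then March (31), April (30), May (31), June (30), July (31), August (31), September (30): 31 + 30 + 31 + 30 + 31 + 31 + 30 = 214 days.
October 1–23, 2308: 23 days.
Total: 27 + 214 + 23 = 264 days.
264 mod 7 = 5, so 5 days after Sunday is Friday.

Friday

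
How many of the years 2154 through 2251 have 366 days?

23

Years divisible by 4: 2156, 2160, …, 2248 — 24 in all.
Of these, 2200 is divisible by 100 but not 400, so not leap.
Leap years: 24 − 1 = 23.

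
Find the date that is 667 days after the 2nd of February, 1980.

the 30th of November, 1981

Count 667 days after February 2, 1980:
Day-of-year of February 2, 1980: 33.
Day-of-year of November 30, 1981: 334.
1980 has 366 days, so 366 − 33 = 333 days remain in 1980.
Total: 333 + 334 = 667 days.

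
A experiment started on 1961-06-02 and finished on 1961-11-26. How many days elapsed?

June 1961: 30 − 2 = 28 days remain.
Then July (31), August (31), September (30), October (31): 31 + 31 + 30 + 31 = 123 days.
November 1–26, 1961: 26 days.
Total: 28 + 123 + 26 = 177 days.

177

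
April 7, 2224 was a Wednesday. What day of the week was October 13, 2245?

Monday

From April 7, 2224 to April 7, 2245: 21 years, of which 5 contain a Feb 29 — 16×365 + 5×366 = 7670 days.
April 2245: 30 − 7 = 23 days remain.
Then May (31), June (30), July (31), August (31), September (30): 31 + 30 + 31 + 31 + 30 = 153 days.
October 1–13, 2245: 13 days.
Residual: 189 days.
Total: 7859 days.
7859 mod 7 = 5, so 5 days after Wednesday is Monday.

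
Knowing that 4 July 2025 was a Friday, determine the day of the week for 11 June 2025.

Wednesday

Count forward from the earlier date (June 11, 2025) to the later (July 4, 2025):
June 2025: 30 − 11 = 19 days remain.
July 1–4, 2025: 4 days.
Total: 19 + 4 = 23 days.
23 mod 7 = 2, so 2 days before Friday is Wednesday.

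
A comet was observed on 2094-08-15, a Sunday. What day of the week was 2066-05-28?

Count forward from the earlier date (May 28, 2066) to the later (August 15, 2094):
From May 28, 2066 to May 28, 2094: 28 years, of which 7 contain a Feb 29 — 21×365 + 7×366 = 10227 days.
May 2094: 31 − 28 = 3 days remain.
Then June (30), July (31): 30 + 31 = 61 days.
August 1–15, 2094: 15 days.
Residual: 79 days.
Total: 10306 days.
10306 mod 7 = 2, so 2 days before Sunday is Friday.

Friday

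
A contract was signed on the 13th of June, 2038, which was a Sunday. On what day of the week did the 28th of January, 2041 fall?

Monday

June 13, 2038 → June 13, 2039: 365 days.
June 13, 2039 → June 13, 2040: 366 days (2040 is a leap year).
June 2040: 30 − 13 = 17 days remain.
Then July (31), August (31), September (30), October (31), November (30), December (31): 31 + 31 + 30 + 31 + 30 + 31 = 184 days.
January 1–28, 2041: 28 days.
Residual: 229 days.
Total: 960 days.
960 mod 7 = 1, so 1 day after Sunday is Monday.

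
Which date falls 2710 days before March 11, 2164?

October 9, 2156

Count 2710 days before March 11, 2164:
From October 9, 2156 to October 9, 2163: 7 years, of which 1 contains a Feb 29 — 6×365 + 1×366 = 2556 days.
October 2163: 31 − 9 = 22 days remain.
Then November (30), December (31), January (31), February 2164 (29): 30 + 31 + 31 + 29 = 121 days.
March 1–11, 2164: 11 days.
Residual: 154 days.
Total: 2710 days.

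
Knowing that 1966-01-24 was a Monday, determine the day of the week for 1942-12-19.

Saturday

Count forward from the earlier date (December 19, 1942) to the later (January 24, 1966):
Day-of-year of December 19, 1942: 353.
Day-of-year of January 24, 1966: 24.
1942 has 365 days, so 365 − 353 = 12 days remain in 1942.
Full years 1943–1965: 17 common + 6 leap = 17×365 + 6×366 = 8401 days.
Total: 12 + 8401 + 24 = 8437 days.
8437 mod 7 = 2, so 2 days before Monday is Saturday.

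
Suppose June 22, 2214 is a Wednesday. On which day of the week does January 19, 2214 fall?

Wednesday

Count forward from the earlier date (January 19, 2214) to the later (June 22, 2214):
January 2214: 31 − 19 = 12 days remain.
Then February 2214 (28), March (31), April (30), May (31): 28 + 31 + 30 + 31 = 120 days.
June 1–22, 2214: 22 days.
Total: 12 + 120 + 22 = 154 days.
154 is a multiple of 7, so January 19, 2214 falls on the same weekday: Wednesday.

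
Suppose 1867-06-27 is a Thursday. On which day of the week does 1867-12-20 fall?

June 1867: 30 − 27 = 3 days remain.
Then July (31), August (31), September (30), October (31), November (30): 31 + 31 + 30 + 31 + 30 = 153 days.
December 1–20, 1867: 20 days.
Total: 3 + 153 + 20 = 176 days.
176 mod 7 = 1, so 1 day after Thursday is Friday.

Friday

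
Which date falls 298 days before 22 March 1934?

28 May 1933

Count 298 days before March 22, 1934:
May 1933: 31 − 28 = 3 days remain.
Then 9 full months totalling 273 days.
March 1–22, 1934: 22 days.
Residual: 298 days.
Total: 298 days.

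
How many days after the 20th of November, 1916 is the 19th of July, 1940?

From November 20, 1916 to November 20, 1939: 23 years, of which 5 contain a Feb 29 — 18×365 + 5×366 = 8400 days.
November 1939: 30 − 20 = 10 days remain.
Then December (31), January (31), February 1940 (29), March (31), April (30), May (31), June (30): 31 + 31 + 29 + 31 + 30 + 31 + 30 = 213 days.
July 1–19, 1940: 19 days.
Residual: 242 days.
Total: 8642 days.

8642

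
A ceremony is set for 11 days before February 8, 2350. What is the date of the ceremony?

January 28, 2350

Count 11 days before February 8, 2350:
January 2350: 31 − 28 = 3 days remain.
February 1–8, 2350: 8 days (2350 is not a leap year).
Total: 3 + 8 = 11 days.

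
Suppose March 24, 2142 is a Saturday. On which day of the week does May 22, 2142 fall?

March 2142: 31 − 24 = 7 days remain.
Then April (30): 30 days.
May 1–22, 2142: 22 days.
Total: 7 + 30 + 22 = 59 days.
59 mod 7 = 3, so 3 days after Saturday is Tuesday.

Tuesday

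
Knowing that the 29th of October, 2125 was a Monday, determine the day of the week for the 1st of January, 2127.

Wednesday

October 2125: 31 − 29 = 2 days remain.
Then 14 full months totalling 426 days.
January 1, 2127: 1 day.
Total: 2 + 426 + 1 = 429 days.
429 mod 7 = 2, so 2 days after Monday is Wednesday.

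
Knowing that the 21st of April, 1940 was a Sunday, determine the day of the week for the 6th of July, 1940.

Saturday

April 1940: 30 − 21 = 9 days remain.
Then May (31), June (30): 31 + 30 = 61 days.
July 1–6, 1940: 6 days.
Total: 9 + 61 + 6 = 76 days.
76 mod 7 = 6, so 6 days after Sunday is Saturday.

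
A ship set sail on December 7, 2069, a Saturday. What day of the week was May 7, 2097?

Tuesday

From December 7, 2069 to December 7, 2096: 27 years, of which 7 contain a Feb 29 — 20×365 + 7×366 = 9862 days.
December 2096: 31 − 7 = 24 days remain.
Then January (31), February 2097 (28), March (31), April (30): 31 + 28 + 31 + 30 = 120 days.
May 1–7, 2097: 7 days.
Residual: 151 days.
Total: 10013 days.
10013 mod 7 = 3, so 3 days after Saturday is Tuesday.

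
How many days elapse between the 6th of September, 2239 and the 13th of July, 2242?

1041

September 6, 2239 → September 6, 2240: 366 days (2240 is a leap year).
September 6, 2240 → September 6, 2241: 365 days.
September 2241: 30 − 6 = 24 days remain.
Then 9 full months totalling 273 days.
July 1–13, 2242: 13 days.
Residual: 310 days.
Total: 1041 days.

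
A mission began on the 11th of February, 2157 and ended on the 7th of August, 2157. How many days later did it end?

177

February 2157: 28 − 11 = 17 days remain (2157 is not a leap year, so February has 28 days).
Then March (31), April (30), May (31), June (30), July (31): 31 + 30 + 31 + 30 + 31 = 153 days.
August 1–7, 2157: 7 days.
Total: 17 + 153 + 7 = 177 days.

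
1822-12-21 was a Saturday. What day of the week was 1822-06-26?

Count forward from the earlier date (June 26, 1822) to the later (December 21, 1822):
June 1822: 30 − 26 = 4 days remain.
Then July (31), August (31), September (30), October (31), November (30): 31 + 31 + 30 + 31 + 30 = 153 days.
December 1–21, 1822: 21 days.
Total: 4 + 153 + 21 = 178 days.
178 mod 7 = 3, so 3 days before Saturday is Wednesday.

Wednesday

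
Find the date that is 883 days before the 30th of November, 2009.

the 1st of July, 2007

Count 883 days before November 30, 2009:
Day-of-year of July 1, 2007: 182.
Day-of-year of November 30, 2009: 334.
2007 has 365 days, so 365 − 182 = 183 days remain in 2007.
Full years: 2008: 366. Sum = 366.
Total: 183 + 366 + 334 = 883 days.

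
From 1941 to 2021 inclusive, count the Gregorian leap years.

Years divisible by 4: 1944, 1948, …, 2020 — 20 in all.
2000 is divisible by 400, so still leap.
No century exceptions apply. Count: 20.

20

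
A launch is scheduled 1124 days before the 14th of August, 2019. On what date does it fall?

the 16th of July, 2016

Count 1124 days before August 14, 2019:
July 16, 2016 → July 16, 2017: 365 days.
July 16, 2017 → July 16, 2018: 365 days.
July 16, 2018 → July 16, 2019: 365 days.
July 2019: 31 − 16 = 15 days remain.
August 1–14, 2019: 14 days.
Residual: 29 days.
Total: 1124 days.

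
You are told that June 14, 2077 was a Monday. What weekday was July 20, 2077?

Tuesday

June 2077: 30 − 14 = 16 days remain.
July 1–20, 2077: 20 days.
Total: 16 + 20 = 36 days.
36 mod 7 = 1, so 1 day after Monday is Tuesday.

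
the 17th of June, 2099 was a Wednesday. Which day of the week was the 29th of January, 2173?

From June 17, 2099 to June 17, 2172: 73 years, of which 18 contain a Feb 29 — 55×365 + 18×366 = 26663 days.
(2100 is not a leap year (divisible by 100 but not 400).)
June 2172: 30 − 17 = 13 days remain.
Then July (31), August (31), September (30), October (31), November (30), December (31): 31 + 31 + 30 + 31 + 30 + 31 = 184 days.
January 1–29, 2173: 29 days.
Residual: 226 days.
Total: 26889 days.
26889 mod 7 = 2, so 2 days after Wednesday is Friday.

Friday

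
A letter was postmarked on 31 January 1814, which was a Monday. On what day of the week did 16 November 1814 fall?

Wednesday

January 1814: 31 − 31 = 0 days remain.
Then 9 full months totalling 273 days.
November 1–16, 1814: 16 days.
Total: 0 + 273 + 16 = 289 days.
289 mod 7 = 2, so 2 days after Monday is Wednesday.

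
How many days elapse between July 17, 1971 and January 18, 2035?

From July 17, 1971 to July 17, 2034: 63 years, of which 16 contain a Feb 29 — 47×365 + 16×366 = 23011 days.
(2000 is a leap year (divisible by 400).)
July 2034: 31 − 17 = 14 days remain.
Then August (31), September (30), October (31), November (30), December (31): 31 + 30 + 31 + 30 + 31 = 153 days.
January 1–18, 2035: 18 days.
Residual: 185 days.
Total: 23196 days.

23196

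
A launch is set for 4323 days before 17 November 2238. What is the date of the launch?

16 January 2227

Count 4323 days before November 17, 2238:
From January 16, 2227 to January 16, 2238: 11 years, of which 3 contain a Feb 29 — 8×365 + 3×366 = 4018 days.
January 2238: 31 − 16 = 15 days remain.
Then 9 full months totalling 273 days.
November 1–17, 2238: 17 days.
Residual: 305 days.
Total: 4323 days.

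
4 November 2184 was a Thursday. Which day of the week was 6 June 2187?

Day-of-year of November 4, 2184: 309.
Day-of-year of June 6, 2187: 157.
2184 has 366 days, so 366 − 309 = 57 days remain in 2184.
Full years: 2185: 365; 2186: 365. Sum = 730.
Total: 57 + 730 + 157 = 944 days.
944 mod 7 = 6, so 6 days after Thursday is Wednesday.

Wednesday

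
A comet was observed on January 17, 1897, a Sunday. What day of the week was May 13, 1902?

Day-of-year of January 17, 1897: 17.
Day-of-year of May 13, 1902: 133.
1897 has 365 days, so 365 − 17 = 348 days remain in 1897.
Full years: 1898: 365; 1899: 365; 1900: 365; 1901: 365. Sum = 1460.
Total: 348 + 1460 + 133 = 1941 days.
1941 mod 7 = 2, so 2 days after Sunday is Tuesday.

Tuesday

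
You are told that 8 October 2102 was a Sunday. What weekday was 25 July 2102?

Tuesday

Count forward from the earlier date (July 25, 2102) to the later (October 8, 2102):
July 2102: 31 − 25 = 6 days remain.
Then August (31), September (30): 31 + 30 = 61 days.
October 1–8, 2102: 8 days.
Total: 6 + 61 + 8 = 75 days.
75 mod 7 = 5, so 5 days before Sunday is Tuesday.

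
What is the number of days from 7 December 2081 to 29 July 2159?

28357

Day-of-year of December 7, 2081: 341.
Day-of-year of July 29, 2159: 210.
2081 has 365 days, so 365 − 341 = 24 days remain in 2081.
Full years 2082–2158: 59 common + 18 leap = 59×365 + 18×366 = 28123 days.
Total: 24 + 28123 + 210 = 28357 days.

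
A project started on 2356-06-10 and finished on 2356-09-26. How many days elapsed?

108

June 2356: 30 − 10 = 20 days remain.
Then July (31), August (31): 31 + 31 = 62 days.
September 1–26, 2356: 26 days.
Total: 20 + 62 + 26 = 108 days.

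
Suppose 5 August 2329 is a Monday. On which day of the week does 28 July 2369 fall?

From August 5, 2329 to August 5, 2368: 39 years, of which 10 contain a Feb 29 — 29×365 + 10×366 = 14245 days.
August 2368: 31 − 5 = 26 days remain.
Then 10 full months totalling 303 days.
July 1–28, 2369: 28 days.
Residual: 357 days.
Total: 14602 days.
14602 is a multiple of 7, so 28 July 2369 falls on the same weekday: Monday.

Monday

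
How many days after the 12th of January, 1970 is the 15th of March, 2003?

12115

Day-of-year of January 12, 1970: 12.
Day-of-year of March 15, 2003: 74.
1970 has 365 days, so 365 − 12 = 353 days remain in 1970.
Full years 1971–2002: 24 common + 8 leap = 24×365 + 8×366 = 11688 days.
Total: 353 + 11688 + 74 = 12115 days.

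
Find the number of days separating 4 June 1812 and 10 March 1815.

Day-of-year of June 4, 1812: 156.
Day-of-year of March 10, 1815: 69.
1812 has 366 days, so 366 − 156 = 210 days remain in 1812.
Full years: 1813: 365; 1814: 365. Sum = 730.
Total: 210 + 730 + 69 = 1009 days.

1009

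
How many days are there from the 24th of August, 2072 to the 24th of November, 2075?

Day-of-year of August 24, 2072: 237.
Day-of-year of November 24, 2075: 328.
2072 has 366 days, so 366 − 237 = 129 days remain in 2072.
Full years: 2073: 365; 2074: 365. Sum = 730.
Total: 129 + 730 + 328 = 1187 days.

1187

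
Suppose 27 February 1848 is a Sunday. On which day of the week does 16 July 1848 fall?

Sunday

February 1848: 29 − 27 = 2 days remain (1848 is a leap year, so February has 29 days).
Then March (31), April (30), May (31), June (30): 31 + 30 + 31 + 30 = 122 days.
July 1–16, 1848: 16 days.
Total: 2 + 122 + 16 = 140 days.
140 is a multiple of 7, so 16 July 1848 falls on the same weekday: Sunday.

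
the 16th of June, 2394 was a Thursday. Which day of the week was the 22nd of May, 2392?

Friday

Count forward from the earlier date (May 22, 2392) to the later (June 16, 2394):
May 2392: 31 − 22 = 9 days remain.
Then 24 full months totalling 730 days.
June 1–16, 2394: 16 days.
Total: 9 + 730 + 16 = 755 days.
755 mod 7 = 6, so 6 days before Thursday is Friday.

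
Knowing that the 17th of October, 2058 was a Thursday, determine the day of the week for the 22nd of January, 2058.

Count forward from the earlier date (January 22, 2058) to the later (October 17, 2058):
January 2058: 31 − 22 = 9 days remain.
Then February 2058 (28), March (31), April (30), May (31), June (30), July (31), August (31), September (30): 28 + 31 + 30 + 31 + 30 + 31 + 31 + 30 = 242 days.
October 1–17, 2058: 17 days.
Total: 9 + 242 + 17 = 268 days.
268 mod 7 = 2, so 2 days before Thursday is Tuesday.

Tuesday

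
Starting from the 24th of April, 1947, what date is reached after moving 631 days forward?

the 14th of January, 1949

Count 631 days after April 24, 1947:
April 24, 1947 → April 24, 1948: 366 days (1948 is a leap year).
April 1948: 30 − 24 = 6 days remain.
Then May (31), June (30), July (31), August (31), September (30), October (31), November (30), December (31): 31 + 30 + 31 + 31 + 30 + 31 + 30 + 31 = 245 days.
January 1–14, 1949: 14 days.
Residual: 265 days.
Total: 631 days.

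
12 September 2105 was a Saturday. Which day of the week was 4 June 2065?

Count forward from the earlier date (June 4, 2065) to the later (September 12, 2105):
From June 4, 2065 to June 4, 2105: 40 years, of which 9 contain a Feb 29 — 31×365 + 9×366 = 14609 days.
(2100 is not a leap year (divisible by 100 but not 400).)
June 2105: 30 − 4 = 26 days remain.
Then July (31), August (31): 31 + 31 = 62 days.
September 1–12, 2105: 12 days.
Residual: 100 days.
Total: 14709 days.
14709 mod 7 = 2, so 2 days before Saturday is Thursday.

Thursday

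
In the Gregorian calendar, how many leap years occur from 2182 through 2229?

Years divisible by 4 in [2182, 2229]: 2184, 2188, 2192, 2196, 2200, 2204, 2208, 2212, 2216, 2220, 2224, 2228.
Of these, 2200 is divisible by 100 but not 400, so not leap.
Leap years: 12 − 1 = 11.

11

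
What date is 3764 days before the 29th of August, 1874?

the 9th of May, 1864

Count 3764 days before August 29, 1874:
Day-of-year of May 9, 1864: 130.
Day-of-year of August 29, 1874: 241.
1864 has 366 days, so 366 − 130 = 236 days remain in 1864.
Full years 1865–1873: 7 common + 2 leap = 7×365 + 2×366 = 3287 days.
Total: 236 + 3287 + 241 = 3764 days.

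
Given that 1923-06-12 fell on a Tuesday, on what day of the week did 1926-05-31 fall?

June 12, 1923 → June 12, 1924: 366 days (1924 is a leap year).
June 12, 1924 → June 12, 1925: 365 days.
June 1925: 30 − 12 = 18 days remain.
Then 10 full months totalling 304 days.
May 1–31, 1926: 31 days.
Residual: 353 days.
Total: 1084 days.
1084 mod 7 = 6, so 6 days after Tuesday is Monday.

Monday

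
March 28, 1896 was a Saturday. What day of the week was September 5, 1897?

Sunday

March 1896: 31 − 28 = 3 days remain.
Then 17 full months totalling 518 days.
September 1–5, 1897: 5 days.
Total: 3 + 518 + 5 = 526 days.
526 mod 7 = 1, so 1 day after Saturday is Sunday.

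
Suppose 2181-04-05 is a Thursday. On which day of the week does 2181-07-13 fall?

April 2181: 30 − 5 = 25 days remain.
Then May (31), June (30): 31 + 30 = 61 days.
July 1–13, 2181: 13 days.
Total: 25 + 61 + 13 = 99 days.
99 mod 7 = 1, so 1 day after Thursday is Friday.

Friday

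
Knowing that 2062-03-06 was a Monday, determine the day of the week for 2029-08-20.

Count forward from the earlier date (August 20, 2029) to the later (March 6, 2062):
Day-of-year of August 20, 2029: 232.
Day-of-year of March 6, 2062: 65.
2029 has 365 days, so 365 − 232 = 133 days remain in 2029.
Full years 2030–2061: 24 common + 8 leap = 24×365 + 8×366 = 11688 days.
Total: 133 + 11688 + 65 = 11886 days.
11886 is a multiple of 7, so 2029-08-20 falls on the same weekday: Monday.

Monday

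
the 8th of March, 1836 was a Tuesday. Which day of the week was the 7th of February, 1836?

Count forward from the earlier date (February 7, 1836) to the later (March 8, 1836):
February 1836: 29 − 7 = 22 days remain (1836 is a leap year, so February has 29 days).
March 1–8, 1836: 8 days.
Total: 22 + 8 = 30 days.
30 mod 7 = 2, so 2 days before Tuesday is Sunday.

Sunday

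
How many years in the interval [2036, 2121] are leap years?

Years divisible by 4: 2036, 2040, …, 2120 — 22 in all.
Of these, 2100 is divisible by 100 but not 400, so not leap.
Leap years: 22 − 1 = 21.

21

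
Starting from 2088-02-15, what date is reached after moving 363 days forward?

2089-02-12

Count 363 days after February 15, 2088:
February 2088: 29 − 15 = 14 days remain (2088 is a leap year, so February has 29 days).
Then 11 full months totalling 337 days.
February 1–12, 2089: 12 days (2089 is not a leap year).
Residual: 363 days.
Total: 363 days.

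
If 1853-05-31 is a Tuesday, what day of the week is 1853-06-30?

May 1853: 31 − 31 = 0 days remain.
June 1–30, 1853: 30 days.
Total: 0 + 30 = 30 days.
30 mod 7 = 2, so 2 days after Tuesday is Thursday.

Thursday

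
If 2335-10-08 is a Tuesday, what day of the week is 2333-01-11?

Wednesday

Count forward from the earlier date (January 11, 2333) to the later (October 8, 2335):
January 2333: 31 − 11 = 20 days remain.
Then 32 full months totalling 972 days.
October 1–8, 2335: 8 days.
Total: 20 + 972 + 8 = 1000 days.
1000 mod 7 = 6, so 6 days before Tuesday is Wednesday.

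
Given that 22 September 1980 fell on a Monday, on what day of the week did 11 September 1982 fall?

Saturday

September 1980: 30 − 22 = 8 days remain.
Then 23 full months totalling 700 days.
September 1–11, 1982: 11 days.
Total: 8 + 700 + 11 = 719 days.
719 mod 7 = 5, so 5 days after Monday is Saturday.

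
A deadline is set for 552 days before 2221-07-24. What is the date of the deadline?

2220-01-19

Count 552 days before July 24, 2221:
January 2220: 31 − 19 = 12 days remain.
Then 17 full months totalling 516 days.
July 1–24, 2221: 24 days.
Total: 12 + 516 + 24 = 552 days.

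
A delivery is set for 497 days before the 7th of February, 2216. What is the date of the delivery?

the 28th of September, 2214

Count 497 days before February 7, 2216:
September 2214: 30 − 28 = 2 days remain.
Then 16 full months totalling 488 days.
February 1–7, 2216: 7 days (2216 is a leap year).
Total: 2 + 488 + 7 = 497 days.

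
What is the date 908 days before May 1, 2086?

November 5, 2083

Count 908 days before May 1, 2086:
November 5, 2083 → November 5, 2084: 366 days (2084 is a leap year).
November 5, 2084 → November 5, 2085: 365 days.
November 2085: 30 − 5 = 25 days remain.
Then December (31), January (31), February 2086 (28), March (31), April (30): 31 + 31 + 28 + 31 + 30 = 151 days.
May 1, 2086: 1 day.
Residual: 177 days.
Total: 908 days.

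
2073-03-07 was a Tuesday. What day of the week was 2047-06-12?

Count forward from the earlier date (June 12, 2047) to the later (March 7, 2073):
From June 12, 2047 to June 12, 2072: 25 years, of which 7 contain a Feb 29 — 18×365 + 7×366 = 9132 days.
June 2072: 30 − 12 = 18 days remain.
Then July (31), August (31), September (30), October (31), November (30), December (31), January (31), February 2073 (28): 31 + 31 + 30 + 31 + 30 + 31 + 31 + 28 = 243 days.
March 1–7, 2073: 7 days.
Residual: 268 days.
Total: 9400 days.
9400 mod 7 = 6, so 6 days before Tuesday is Wednesday.

Wednesday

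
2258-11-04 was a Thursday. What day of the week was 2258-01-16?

Saturday

Count forward from the earlier date (January 16, 2258) to the later (November 4, 2258):
January 2258: 31 − 16 = 15 days remain.
Then 9 full months totalling 273 days.
November 1–4, 2258: 4 days.
Total: 15 + 273 + 4 = 292 days.
292 mod 7 = 5, so 5 days before Thursday is Saturday.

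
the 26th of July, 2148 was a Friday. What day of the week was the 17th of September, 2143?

Count forward from the earlier date (September 17, 2143) to the later (July 26, 2148):
September 17, 2143 → September 17, 2144: 366 days (2144 is a leap year).
September 17, 2144 → September 17, 2145: 365 days.
September 17, 2145 → September 17, 2146: 365 days.
September 17, 2146 → September 17, 2147: 365 days.
September 2147: 30 − 17 = 13 days remain.
Then 9 full months totalling 274 days.
July 1–26, 2148: 26 days.
Residual: 313 days.
Total: 1774 days.
1774 mod 7 = 3, so 3 days before Friday is Tuesday.

Tuesday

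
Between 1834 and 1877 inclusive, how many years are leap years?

11

Years divisible by 4 in [1834, 1877]: 1836, 1840, 1844, 1848, 1852, 1856, 1860, 1864, 1868, 1872, 1876.
No century exceptions apply. Count: 11.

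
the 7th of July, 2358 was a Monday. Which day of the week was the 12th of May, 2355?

Count forward from the earlier date (May 12, 2355) to the later (July 7, 2358):
May 12, 2355 → May 12, 2356: 366 days (2356 is a leap year).
May 12, 2356 → May 12, 2357: 365 days.
May 12, 2357 → May 12, 2358: 365 days.
May 2358: 31 − 12 = 19 days remain.
Then June (30): 30 days.
July 1–7, 2358: 7 days.
Residual: 56 days.
Total: 1152 days.
1152 mod 7 = 4, so 4 days before Monday is Thursday.

Thursday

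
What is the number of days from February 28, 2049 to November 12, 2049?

257

February 2049: 28 − 28 = 0 days remain (2049 is not a leap year, so February has 28 days).
Then March (31), April (30), May (31), June (30), July (31), August (31), September (30), October (31): 31 + 30 + 31 + 30 + 31 + 31 + 30 + 31 = 245 days.
November 1–12, 2049: 12 days.
Total: 0 + 245 + 12 = 257 days.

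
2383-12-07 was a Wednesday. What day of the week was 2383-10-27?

Count forward from the earlier date (October 27, 2383) to the later (December 7, 2383):
October 2383: 31 − 27 = 4 days remain.
Then November (30): 30 days.
December 1–7, 2383: 7 days.
Total: 4 + 30 + 7 = 41 days.
41 mod 7 = 6, so 6 days before Wednesday is Thursday.

Thursday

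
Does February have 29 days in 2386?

2386 is not a leap year.

No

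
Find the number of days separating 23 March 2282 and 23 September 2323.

Day-of-year of March 23, 2282: 82.
Day-of-year of September 23, 2323: 266.
2282 has 365 days, so 365 − 82 = 283 days remain in 2282.
Full years 2283–2322: 31 common + 9 leap = 31×365 + 9×366 = 14609 days.
Total: 283 + 14609 + 266 = 15158 days.

15158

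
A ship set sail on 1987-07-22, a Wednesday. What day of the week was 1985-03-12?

Count forward from the earlier date (March 12, 1985) to the later (July 22, 1987):
Day-of-year of March 12, 1985: 71.
Day-of-year of July 22, 1987: 203.
1985 has 365 days, so 365 − 71 = 294 days remain in 1985.
Full years: 1986: 365. Sum = 365.
Total: 294 + 365 + 203 = 862 days.
862 mod 7 = 1, so 1 day before Wednesday is Tuesday.

Tuesday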